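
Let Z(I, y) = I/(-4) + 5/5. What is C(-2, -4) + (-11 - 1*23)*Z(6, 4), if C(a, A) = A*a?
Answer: 25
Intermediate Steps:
Z(I, y) = 1 - I/4 (Z(I, y) = I*(-¼) + 5*(⅕) = -I/4 + 1 = 1 - I/4)
C(-2, -4) + (-11 - 1*23)*Z(6, 4) = -4*(-2) + (-11 - 1*23)*(1 - ¼*6) = 8 + (-11 - 23)*(1 - 3/2) = 8 - 34*(-½) = 8 + 17 = 25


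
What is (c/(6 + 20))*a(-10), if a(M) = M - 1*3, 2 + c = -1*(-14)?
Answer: -6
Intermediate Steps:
c = 12 (c = -2 - 1*(-14) = -2 + 14 = 12)
a(M) = -3 + M (a(M) = M - 3 = -3 + M)
(c/(6 + 20))*a(-10) = (12/(6 + 20))*(-3 - 10) = (12/26)*(-13) = (12*(1/26))*(-13) = (6/13)*(-13) = -6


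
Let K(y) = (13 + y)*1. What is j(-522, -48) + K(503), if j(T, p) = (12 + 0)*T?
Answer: -5748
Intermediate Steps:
K(y) = 13 + y
j(T, p) = 12*T
j(-522, -48) + K(503) = 12*(-522) + (13 + 503) = -6264 + 516 = -5748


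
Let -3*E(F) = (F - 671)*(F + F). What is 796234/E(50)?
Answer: 398117/10350 ≈ 38.465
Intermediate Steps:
E(F) = -2*F*(-671 + F)/3 (E(F) = -(F - 671)*(F + F)/3 = -(-671 + F)*2*F/3 = -2*F*(-671 + F)/3)
796234/E(50) = 796234/(((⅔)*50*(671 - 1*50))) = 796234/(((⅔)*50*(671 - 50))) = 796234/(((⅔)*50*621)) = 796234/20700 = 796234*(1/20700) = 398117/10350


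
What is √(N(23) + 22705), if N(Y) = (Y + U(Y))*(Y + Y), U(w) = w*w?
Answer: √48097 ≈ 219.31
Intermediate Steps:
U(w) = w²
N(Y) = 2*Y*(Y + Y²) (N(Y) = (Y + Y²)*(Y + Y) = (Y + Y²)*(2*Y) = 2*Y*(Y + Y²))
√(N(23) + 22705) = √(2*23²*(1 + 23) + 22705) = √(2*529*24 + 22705) = √(25392 + 22705) = √48097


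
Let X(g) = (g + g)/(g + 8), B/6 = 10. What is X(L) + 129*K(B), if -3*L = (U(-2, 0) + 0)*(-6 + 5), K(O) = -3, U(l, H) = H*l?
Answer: -387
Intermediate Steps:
B = 60 (B = 6*10 = 60)
L = 0 (L = -(0*(-2) + 0)*(-6 + 5)/3 = -(0 + 0)*(-1)/3 = -0*(-1) = -⅓*0 = 0)
X(g) = 2*g/(8 + g) (X(g) = (2*g)/(8 + g) = 2*g/(8 + g))
X(L) + 129*K(B) = 2*0/(8 + 0) + 129*(-3) = 2*0/8 - 387 = 2*0*(⅛) - 387 = 0 - 387 = -387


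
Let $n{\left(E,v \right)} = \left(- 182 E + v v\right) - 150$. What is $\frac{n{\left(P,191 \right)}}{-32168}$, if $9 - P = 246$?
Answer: $- \frac{79465}{32168} \approx -2.4703$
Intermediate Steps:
$P = -237$ ($P = 9 - 246 = -237$)
$n{\left(E,v \right)} = -150 + v^{2} - 182 E$ ($n{\left(E,v \right)} = \left(- 182 E + v^{2}\right) - 150 = \left(v^{2} - 182 E\right) - 150 = -150 + v^{2} - 182 E$)
$\frac{n{\left(P,191 \right)}}{-32168} = \frac{-150 + 191^{2} - -43134}{-32168} = \left(-150 + 36481 + 43134\right) \left(- \frac{1}{32168}\right) = 79465 \left(- \frac{1}{32168}\right) = - \frac{79465}{32168}$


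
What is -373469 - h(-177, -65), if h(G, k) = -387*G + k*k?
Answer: -446193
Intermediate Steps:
h(G, k) = k² - 387*G (h(G, k) = -387*G + k² = k² - 387*G)
-373469 - h(-177, -65) = -373469 - ((-65)² - 387*(-177)) = -373469 - (4225 + 68499) = -373469 - 1*72724 = -373469 - 72724 = -446193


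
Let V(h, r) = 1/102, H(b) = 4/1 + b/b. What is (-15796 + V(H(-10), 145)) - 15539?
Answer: -3196169/102 ≈ -31335.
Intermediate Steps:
H(b) = 5 (H(b) = 4*1 + 1 = 4 + 1 = 5)
V(h, r) = 1/102
(-15796 + V(H(-10), 145)) - 15539 = (-15796 + 1/102) - 15539 = -1611191/102 - 15539 = -3196169/102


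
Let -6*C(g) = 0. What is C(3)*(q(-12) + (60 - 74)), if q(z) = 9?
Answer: 0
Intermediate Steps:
C(g) = 0 (C(g) = -⅙*0 = 0)
C(3)*(q(-12) + (60 - 74)) = 0*(9 + (60 - 74)) = 0*(9 - 14) = 0*(-5) = 0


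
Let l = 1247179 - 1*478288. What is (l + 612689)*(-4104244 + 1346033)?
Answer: -3810689153380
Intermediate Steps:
l = 768891 (l = 1247179 - 478288 = 768891)
(l + 612689)*(-4104244 + 1346033) = (768891 + 612689)*(-4104244 + 1346033) = 1381580*(-2758211) = -3810689153380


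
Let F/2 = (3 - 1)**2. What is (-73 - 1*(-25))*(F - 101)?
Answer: 4464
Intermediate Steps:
F = 8 (F = 2*(3 - 1)**2 = 2*2**2 = 2*4 = 8)
(-73 - 1*(-25))*(F - 101) = (-73 - 1*(-25))*(8 - 101) = (-73 + 25)*(-93) = -48*(-93) = 4464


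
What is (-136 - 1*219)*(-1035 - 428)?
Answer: 519365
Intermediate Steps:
(-136 - 1*219)*(-1035 - 428) = (-136 - 219)*(-1463) = -355*(-1463) = 519365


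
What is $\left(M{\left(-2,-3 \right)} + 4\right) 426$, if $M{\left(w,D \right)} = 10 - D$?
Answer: $7242$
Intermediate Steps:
$\left(M{\left(-2,-3 \right)} + 4\right) 426 = \left(\left(10 - -3\right) + 4\right) 426 = \left(\left(10 + 3\right) + 4\right) 426 = \left(13 + 4\right) 426 = 17 \cdot 426 = 7242$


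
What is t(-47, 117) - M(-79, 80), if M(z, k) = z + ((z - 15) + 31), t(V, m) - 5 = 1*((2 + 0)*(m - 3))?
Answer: 375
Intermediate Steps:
t(V, m) = -1 + 2*m (t(V, m) = 5 + 1*((2 + 0)*(m - 3)) = 5 + 1*(2*(-3 + m)) = 5 + 1*(-6 + 2*m) = 5 + (-6 + 2*m) = -1 + 2*m)
M(z, k) = 16 + 2*z (M(z, k) = z + ((-15 + z) + 31) = z + (16 + z) = 16 + 2*z)
t(-47, 117) - M(-79, 80) = (-1 + 2*117) - (16 + 2*(-79)) = (-1 + 234) - (16 - 158) = 233 - 1*(-142) = 233 + 142 = 375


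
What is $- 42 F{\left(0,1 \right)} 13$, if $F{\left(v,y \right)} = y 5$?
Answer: $-2730$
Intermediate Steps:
$F{\left(v,y \right)} = 5 y$
$- 42 F{\left(0,1 \right)} 13 = - 42 \cdot 5 \cdot 1 \cdot 13 = \left(-42\right) 5 \cdot 13 = \left(-210\right) 13 = -2730$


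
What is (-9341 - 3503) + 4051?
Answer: -8793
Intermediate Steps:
(-9341 - 3503) + 4051 = -12844 + 4051 = -8793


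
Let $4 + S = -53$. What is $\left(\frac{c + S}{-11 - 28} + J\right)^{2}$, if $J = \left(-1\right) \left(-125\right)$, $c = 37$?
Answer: $\frac{23961025}{1521} \approx 15753.0$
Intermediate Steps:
$S = -57$ ($S = -4 - 53 = -57$)
$J = 125$
$\left(\frac{c + S}{-11 - 28} + J\right)^{2} = \left(\frac{37 - 57}{-11 - 28} + 125\right)^{2} = \left(- \frac{20}{-39} + 125\right)^{2} = \left(\left(-20\right) \left(- \frac{1}{39}\right) + 125\right)^{2} = \left(\frac{20}{39} + 125\right)^{2} = \left(\frac{4895}{39}\right)^{2} = \frac{23961025}{1521}$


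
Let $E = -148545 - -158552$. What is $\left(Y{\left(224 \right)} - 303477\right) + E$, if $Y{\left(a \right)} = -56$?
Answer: $-293526$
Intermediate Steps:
$E = 10007$ ($E = -148545 + 158552 = 10007$)
$\left(Y{\left(224 \right)} - 303477\right) + E = \left(-56 - 303477\right) + 10007 = -303533 + 10007 = -293526$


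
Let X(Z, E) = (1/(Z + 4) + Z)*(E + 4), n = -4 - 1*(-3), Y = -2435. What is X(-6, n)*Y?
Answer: 94965/2 ≈ 47483.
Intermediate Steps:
n = -1 (n = -4 + 3 = -1)
X(Z, E) = (4 + E)*(Z + 1/(4 + Z)) (X(Z, E) = (1/(4 + Z) + Z)*(4 + E) = (Z + 1/(4 + Z))*(4 + E) = (4 + E)*(Z + 1/(4 + Z)))
X(-6, n)*Y = ((4 - 1 + 4*(-6)² + 16*(-6) - 1*(-6)² + 4*(-1)*(-6))/(4 - 6))*(-2435) = ((4 - 1 + 4*36 - 96 - 1*36 + 24)/(-2))*(-2435) = -(4 - 1 + 144 - 96 - 36 + 24)/2*(-2435) = -½*39*(-2435) = -39/2*(-2435) = 94965/2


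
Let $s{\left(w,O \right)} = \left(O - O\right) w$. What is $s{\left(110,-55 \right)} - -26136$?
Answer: $26136$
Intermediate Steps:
$s{\left(w,O \right)} = 0$ ($s{\left(w,O \right)} = 0 w = 0$)
$s{\left(110,-55 \right)} - -26136 = 0 - -26136 = 0 + 26136 = 26136$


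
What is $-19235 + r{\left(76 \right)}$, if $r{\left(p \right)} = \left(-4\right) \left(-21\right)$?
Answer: $-19151$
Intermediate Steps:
$r{\left(p \right)} = 84$
$-19235 + r{\left(76 \right)} = -19235 + 84 = -19151$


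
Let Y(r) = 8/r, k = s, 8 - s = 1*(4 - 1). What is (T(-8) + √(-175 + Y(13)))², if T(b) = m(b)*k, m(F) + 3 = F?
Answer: (715 - I*√29471)²/169 ≈ 2850.6 - 1452.6*I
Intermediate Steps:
m(F) = -3 + F
s = 5 (s = 8 - (4 - 1) = 8 - 3 = 5)
k = 5
T(b) = -15 + 5*b (T(b) = (-3 + b)*5 = -15 + 5*b)
(T(-8) + √(-175 + Y(13)))² = ((-15 + 5*(-8)) + √(-175 + 8/13))² = ((-15 - 40) + √(-175 + 8*(1/13)))² = (-55 + √(-175 + 8/13))² = (-55 + √(-2267/13))² = (-55 + I*√29471/13)²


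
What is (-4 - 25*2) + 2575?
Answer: 2521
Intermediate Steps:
(-4 - 25*2) + 2575 = (-4 - 50) + 2575 = -54 + 2575 = 2521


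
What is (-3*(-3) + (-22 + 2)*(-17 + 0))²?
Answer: 121801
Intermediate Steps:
(-3*(-3) + (-22 + 2)*(-17 + 0))² = (9 - 20*(-17))² = (9 + 340)² = 349² = 121801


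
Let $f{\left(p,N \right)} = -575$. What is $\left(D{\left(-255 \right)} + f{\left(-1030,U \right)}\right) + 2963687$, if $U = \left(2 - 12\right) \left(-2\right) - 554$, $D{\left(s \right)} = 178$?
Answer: $2963290$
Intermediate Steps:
$U = -534$ ($U = \left(-10\right) \left(-2\right) - 554 = 20 - 554 = -534$)
$\left(D{\left(-255 \right)} + f{\left(-1030,U \right)}\right) + 2963687 = \left(178 - 575\right) + 2963687 = -397 + 2963687 = 2963290$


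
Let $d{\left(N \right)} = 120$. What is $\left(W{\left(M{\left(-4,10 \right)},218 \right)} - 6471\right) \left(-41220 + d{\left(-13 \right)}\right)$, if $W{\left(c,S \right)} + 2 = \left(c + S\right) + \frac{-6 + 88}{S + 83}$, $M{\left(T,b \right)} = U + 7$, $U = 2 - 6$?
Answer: $\frac{77340747000}{301} \approx 2.5695 \cdot 10^{8}$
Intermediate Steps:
$U = -4$ ($U = 2 - 6 = -4$)
$M{\left(T,b \right)} = 3$ ($M{\left(T,b \right)} = -4 + 7 = 3$)
$W{\left(c,S \right)} = -2 + S + c + \frac{82}{83 + S}$ ($W{\left(c,S \right)} = -2 + \left(\left(c + S\right) + \frac{-6 + 88}{S + 83}\right) = -2 + \left(\left(S + c\right) + \frac{82}{83 + S}\right) = -2 + \left(S + c + \frac{82}{83 + S}\right) = -2 + S + c + \frac{82}{83 + S}$)
$\left(W{\left(M{\left(-4,10 \right)},218 \right)} - 6471\right) \left(-41220 + d{\left(-13 \right)}\right) = \left(\frac{-84 + 218^{2} + 81 \cdot 218 + 83 \cdot 3 + 218 \cdot 3}{83 + 218} - 6471\right) \left(-41220 + 120\right) = \left(\frac{-84 + 47524 + 17658 + 249 + 654}{301} - 6471\right) \left(-41100\right) = \left(\frac{1}{301} \cdot 66001 - 6471\right) \left(-41100\right) = \left(\frac{66001}{301} - 6471\right) \left(-41100\right) = \left(- \frac{1881770}{301}\right) \left(-41100\right) = \frac{77340747000}{301}$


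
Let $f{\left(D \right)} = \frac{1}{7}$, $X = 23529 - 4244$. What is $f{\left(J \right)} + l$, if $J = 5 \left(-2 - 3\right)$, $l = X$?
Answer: $\frac{134996}{7} \approx 19285.0$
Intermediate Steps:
$X = 19285$
$l = 19285$
$J = -25$ ($J = 5 \left(-5\right) = -25$)
$f{\left(D \right)} = \frac{1}{7}$
$f{\left(J \right)} + l = \frac{1}{7} + 19285 = \frac{134996}{7}$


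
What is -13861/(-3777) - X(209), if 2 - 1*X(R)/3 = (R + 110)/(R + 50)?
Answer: 1335130/978243 ≈ 1.3648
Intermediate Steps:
X(R) = 6 - 3*(110 + R)/(50 + R) (X(R) = 6 - 3*(R + 110)/(R + 50) = 6 - 3*(110 + R)/(50 + R))
-13861/(-3777) - X(209) = -13861/(-3777) - 3*(-10 + 209)/(50 + 209) = -13861*(-1/3777) - 3*199/259 = 13861/3777 - 3*199/259 = 13861/3777 - 1*597/259 = 13861/3777 - 597/259 = 1335130/978243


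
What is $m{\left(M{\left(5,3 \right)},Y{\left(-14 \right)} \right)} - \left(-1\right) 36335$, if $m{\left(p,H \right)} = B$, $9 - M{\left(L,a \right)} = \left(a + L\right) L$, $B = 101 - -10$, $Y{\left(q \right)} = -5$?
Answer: $36446$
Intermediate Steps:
$B = 111$ ($B = 101 + 10 = 111$)
$M{\left(L,a \right)} = 9 - L \left(L + a\right)$ ($M{\left(L,a \right)} = 9 - \left(a + L\right) L = 9 - \left(L + a\right) L = 9 - L \left(L + a\right)$)
$m{\left(p,H \right)} = 111$
$m{\left(M{\left(5,3 \right)},Y{\left(-14 \right)} \right)} - \left(-1\right) 36335 = 111 - \left(-1\right) 36335 = 111 - -36335 = 111 + 36335 = 36446$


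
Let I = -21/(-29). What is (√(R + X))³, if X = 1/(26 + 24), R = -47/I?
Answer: -68129*I*√2861418/220500 ≈ -522.65*I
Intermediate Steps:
I = 21/29 (I = -21*(-1/29) = 21/29 ≈ 0.72414)
R = -1363/21 (R = -47/21/29 = -47*29/21 = -1363/21 ≈ -64.905)
X = 1/50 ≈ 0.020000
(√(R + X))³ = (√(-1363/21 + 1/50))³ = (√(-68129/1050))³ = (I*√2861418/210)³ = -68129*I*√2861418/220500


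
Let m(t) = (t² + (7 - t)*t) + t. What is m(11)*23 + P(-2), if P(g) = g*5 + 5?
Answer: 2019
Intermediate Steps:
m(t) = t + t² + t*(7 - t) (m(t) = (t² + t*(7 - t)) + t = t + t² + t*(7 - t))
P(g) = 5 + 5*g (P(g) = 5*g + 5 = 5 + 5*g)
m(11)*23 + P(-2) = (8*11)*23 + (5 + 5*(-2)) = 88*23 + (5 - 10) = 2024 - 5 = 2019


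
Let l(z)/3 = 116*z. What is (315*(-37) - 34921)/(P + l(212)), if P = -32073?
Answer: -46576/41703 ≈ -1.1168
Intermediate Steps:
l(z) = 348*z (l(z) = 3*(116*z) = 348*z)
(315*(-37) - 34921)/(P + l(212)) = (315*(-37) - 34921)/(-32073 + 348*212) = (-11655 - 34921)/(-32073 + 73776) = -46576/41703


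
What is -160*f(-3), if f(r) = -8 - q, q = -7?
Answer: 160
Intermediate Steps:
f(r) = -1 (f(r) = -8 - 1*(-7) = -8 + 7 = -1)
-160*f(-3) = -160*(-1) = 160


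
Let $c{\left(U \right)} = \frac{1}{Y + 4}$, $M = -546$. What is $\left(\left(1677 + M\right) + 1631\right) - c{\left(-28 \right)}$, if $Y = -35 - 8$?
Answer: $\frac{107719}{39} \approx 2762.0$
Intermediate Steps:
$Y = -43$
$c{\left(U \right)} = - \frac{1}{39}$ ($c{\left(U \right)} = \frac{1}{-43 + 4} = \frac{1}{-39} = - \frac{1}{39}$)
$\left(\left(1677 + M\right) + 1631\right) - c{\left(-28 \right)} = \left(\left(1677 - 546\right) + 1631\right) - - \frac{1}{39} = \left(1131 + 1631\right) + \frac{1}{39} = 2762 + \frac{1}{39} = \frac{107719}{39}$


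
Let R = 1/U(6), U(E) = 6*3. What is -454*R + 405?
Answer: 3418/9 ≈ 379.78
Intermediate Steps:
U(E) = 18
R = 1/18 ≈ 0.055556
-454*R + 405 = -454*1/18 + 405 = -227/9 + 405 = 3418/9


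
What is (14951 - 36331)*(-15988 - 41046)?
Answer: 1219386920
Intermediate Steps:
(14951 - 36331)*(-15988 - 41046) = -21380*(-57034) = 1219386920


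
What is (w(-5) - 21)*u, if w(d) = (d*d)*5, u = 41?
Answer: 4264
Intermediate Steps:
w(d) = 5*d**2 (w(d) = d**2*5 = 5*d**2)
(w(-5) - 21)*u = (5*(-5)**2 - 21)*41 = (5*25 - 21)*41 = (125 - 21)*41 = 104*41 = 4264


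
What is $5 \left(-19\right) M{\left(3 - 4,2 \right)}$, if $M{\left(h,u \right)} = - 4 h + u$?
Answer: $-570$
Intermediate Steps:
$M{\left(h,u \right)} = u - 4 h$
$5 \left(-19\right) M{\left(3 - 4,2 \right)} = 5 \left(-19\right) \left(2 - 4 \left(3 - 4\right)\right) = - 95 \left(2 - -4\right) = - 95 \left(2 + 4\right) = \left(-95\right) 6 = -570$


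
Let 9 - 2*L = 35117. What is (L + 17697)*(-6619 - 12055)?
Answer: -2670382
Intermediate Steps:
L = -17554 (L = 9/2 - ½*35117 = 9/2 - 35117/2 = -17554)
(L + 17697)*(-6619 - 12055) = (-17554 + 17697)*(-6619 - 12055) = 143*(-18674) = -2670382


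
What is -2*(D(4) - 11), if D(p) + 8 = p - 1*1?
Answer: 32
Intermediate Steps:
D(p) = -9 + p (D(p) = -8 + (p - 1*1) = -8 + (p - 1) = -8 + (-1 + p) = -9 + p)
-2*(D(4) - 11) = -2*((-9 + 4) - 11) = -2*(-5 - 11) = -2*(-16) = 32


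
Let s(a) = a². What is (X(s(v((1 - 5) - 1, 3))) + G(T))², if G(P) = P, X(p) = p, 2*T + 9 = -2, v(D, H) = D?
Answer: 1521/4 ≈ 380.25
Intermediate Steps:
T = -11/2 (T = -9/2 + (½)*(-2) = -9/2 - 1 = -11/2 ≈ -5.5000)
(X(s(v((1 - 5) - 1, 3))) + G(T))² = (((1 - 5) - 1)² - 11/2)² = ((-4 - 1)² - 11/2)² = ((-5)² - 11/2)² = (25 - 11/2)² = (39/2)² = 1521/4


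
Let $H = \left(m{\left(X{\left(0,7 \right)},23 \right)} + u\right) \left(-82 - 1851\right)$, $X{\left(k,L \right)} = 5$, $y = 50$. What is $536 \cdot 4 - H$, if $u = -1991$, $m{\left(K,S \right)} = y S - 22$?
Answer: $-1666035$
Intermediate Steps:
$m{\left(K,S \right)} = -22 + 50 S$ ($m{\left(K,S \right)} = 50 S - 22 = -22 + 50 S$)
$H = 1668179$ ($H = \left(\left(-22 + 50 \cdot 23\right) - 1991\right) \left(-82 - 1851\right) = \left(\left(-22 + 1150\right) - 1991\right) \left(-1933\right) = \left(1128 - 1991\right) \left(-1933\right) = \left(-863\right) \left(-1933\right) = 1668179$)
$536 \cdot 4 - H = 536 \cdot 4 - 1668179 = 2144 - 1668179 = -1666035$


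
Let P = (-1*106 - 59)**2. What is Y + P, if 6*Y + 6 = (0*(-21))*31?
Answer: 27224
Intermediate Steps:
P = 27225 (P = (-106 - 59)**2 = (-165)**2 = 27225)
Y = -1 (Y = -1 + ((0*(-21))*31)/6 = -1 + (0*31)/6 = -1 + (1/6)*0 = -1 + 0 = -1)
Y + P = -1 + 27225 = 27224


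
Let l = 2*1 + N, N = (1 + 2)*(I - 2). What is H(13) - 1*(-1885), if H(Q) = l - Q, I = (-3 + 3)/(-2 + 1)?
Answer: 1868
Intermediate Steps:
I = 0 (I = 0/(-1) = 0*(-1) = 0)
N = -6 (N = (1 + 2)*(0 - 2) = 3*(-2) = -6)
l = -4 (l = 2*1 - 6 = 2 - 6 = -4)
H(Q) = -4 - Q
H(13) - 1*(-1885) = (-4 - 1*13) - 1*(-1885) = (-4 - 13) + 1885 = -17 + 1885 = 1868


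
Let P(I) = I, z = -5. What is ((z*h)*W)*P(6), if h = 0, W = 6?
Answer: 0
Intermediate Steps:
((z*h)*W)*P(6) = (-5*0*6)*6 = (0*6)*6 = 0*6 = 0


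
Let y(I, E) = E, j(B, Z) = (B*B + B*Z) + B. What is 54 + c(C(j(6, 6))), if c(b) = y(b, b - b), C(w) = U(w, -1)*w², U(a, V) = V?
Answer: 54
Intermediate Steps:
j(B, Z) = B + B² + B*Z (j(B, Z) = (B² + B*Z) + B = B + B² + B*Z)
C(w) = -w²
c(b) = 0 (c(b) = b - b = 0)
54 + c(C(j(6, 6))) = 54 + 0 = 54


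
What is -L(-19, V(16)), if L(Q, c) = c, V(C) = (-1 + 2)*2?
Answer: -2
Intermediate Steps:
V(C) = 2 (V(C) = 1*2 = 2)
-L(-19, V(16)) = -1*2 = -2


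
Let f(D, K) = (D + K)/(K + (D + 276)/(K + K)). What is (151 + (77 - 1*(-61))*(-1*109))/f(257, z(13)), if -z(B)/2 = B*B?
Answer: -262334747/4212 ≈ -62283.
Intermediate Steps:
z(B) = -2*B² (z(B) = -2*B*B = -2*B²)
f(D, K) = (D + K)/(K + (276 + D)/(2*K)) (f(D, K) = (D + K)/(K + (276 + D)/((2*K))) = (D + K)/(K + (276 + D)*(1/(2*K))) = (D + K)/(K + (276 + D)/(2*K)))
(151 + (77 - 1*(-61))*(-1*109))/f(257, z(13)) = (151 + (77 - 1*(-61))*(-1*109))/((2*(-2*13²)*(257 - 2*13²)/(276 + 257 + 2*(-2*13²)²))) = (151 + (77 + 61)*(-109))/((2*(-2*169)*(257 - 2*169)/(276 + 257 + 2*(-2*169)²))) = (151 + 138*(-109))/((2*(-338)*(257 - 338)/(276 + 257 + 2*(-338)²))) = (151 - 15042)/((2*(-338)*(-81)/(276 + 257 + 2*114244))) = -14891/(2*(-338)*(-81)/(276 + 257 + 228488)) = -14891/(2*(-338)*(-81)/229021) = -14891/(2*(-338)*(1/229021)*(-81)) = -14891/4212/17617 = -14891*17617/4212 = -262334747/4212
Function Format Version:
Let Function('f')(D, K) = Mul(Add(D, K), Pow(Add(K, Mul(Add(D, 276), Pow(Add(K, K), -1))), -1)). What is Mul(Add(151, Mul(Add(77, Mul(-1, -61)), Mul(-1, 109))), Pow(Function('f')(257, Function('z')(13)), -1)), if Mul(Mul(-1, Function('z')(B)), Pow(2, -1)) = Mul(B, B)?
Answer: Rational(-262334747, 4212) ≈ -62283.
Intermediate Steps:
Function('z')(B) = Mul(-2, Pow(B, 2)) (Function('z')(B) = Mul(-2, Mul(B, B)) = Mul(-2, Pow(B, 2)))
Function('f')(D, K) = Mul(Pow(Add(K, Mul(Rational(1, 2), Pow(K, -1), Add(276, D))), -1), Add(D, K)) (Function('f')(D, K) = Mul(Add(D, K), Pow(Add(K, Mul(Add(276, D), Pow(Mul(2, K), -1))), -1)) = Mul(Add(D, K), Pow(Add(K, Mul(Add(276, D), Mul(Rational(1, 2), Pow(K, -1)))), -1)) = Mul(Add(D, K), Pow(Add(K, Mul(Rational(1, 2), Pow(K, -1), Add(276, D))), -1)) = Mul(Pow(Add(K, Mul(Rational(1, 2), Pow(K, -1), Add(276, D))), -1), Add(D, K)))
Mul(Add(151, Mul(Add(77, Mul(-1, -61)), Mul(-1, 109))), Pow(Function('f')(257, Function('z')(13)), -1)) = Mul(Add(151, Mul(Add(77, Mul(-1, -61)), Mul(-1, 109))), Pow(Mul(2, Mul(-2, Pow(13, 2)), Pow(Add(276, 257, Mul(2, Pow(Mul(-2, Pow(13, 2)), 2))), -1), Add(257, Mul(-2, Pow(13, 2)))), -1)) = Mul(Add(151, Mul(Add(77, 61), -109)), Pow(Mul(2, Mul(-2, 169), Pow(Add(276, 257, Mul(2, Pow(Mul(-2, 169), 2))), -1), Add(257, Mul(-2, 169))), -1)) = Mul(Add(151, Mul(138, -109)), Pow(Mul(2, -338, Pow(Add(276, 257, Mul(2, Pow(-338, 2))), -1), Add(257, -338)), -1)) = Mul(Add(151, -15042), Pow(Mul(2, -338, Pow(Add(276, 257, Mul(2, 114244)), -1), -81), -1)) = Mul(-14891, Pow(Mul(2, -338, Pow(Add(276, 257, 228488), -1), -81), -1)) = Mul(-14891, Pow(Mul(2, -338, Pow(229021, -1), -81), -1)) = Mul(-14891, Pow(Mul(2, -338, Rational(1, 229021), -81), -1)) = Mul(-14891, Pow(Rational(4212, 17617), -1)) = Mul(-14891, Rational(17617, 4212)) = Rational(-262334747, 4212)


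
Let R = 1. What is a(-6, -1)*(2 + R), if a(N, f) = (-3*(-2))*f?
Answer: -18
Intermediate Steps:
a(N, f) = 6*f
a(-6, -1)*(2 + R) = (6*(-1))*(2 + 1) = -6*3 = -18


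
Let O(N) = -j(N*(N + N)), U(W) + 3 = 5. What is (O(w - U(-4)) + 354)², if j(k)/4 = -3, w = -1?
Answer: 133956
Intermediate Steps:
j(k) = -12 (j(k) = 4*(-3) = -12)
U(W) = 2 (U(W) = -3 + 5 = 2)
O(N) = 12 (O(N) = -1*(-12) = 12)
(O(w - U(-4)) + 354)² = (12 + 354)² = 366² = 133956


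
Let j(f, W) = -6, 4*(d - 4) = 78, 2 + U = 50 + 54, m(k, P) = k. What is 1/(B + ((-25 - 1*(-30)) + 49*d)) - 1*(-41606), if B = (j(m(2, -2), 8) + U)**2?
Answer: 863116472/20745 ≈ 41606.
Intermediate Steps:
U = 102 (U = -2 + (50 + 54) = -2 + 104 = 102)
d = 47/2 (d = 4 + (1/4)*78 = 4 + 39/2 = 47/2 ≈ 23.500)
B = 9216 (B = (-6 + 102)**2 = 96**2 = 9216)
1/(B + ((-25 - 1*(-30)) + 49*d)) - 1*(-41606) = 1/(9216 + ((-25 - 1*(-30)) + 49*(47/2))) - 1*(-41606) = 1/(9216 + ((-25 + 30) + 2303/2)) + 41606 = 1/(9216 + (5 + 2303/2)) + 41606 = 1/(9216 + 2313/2) + 41606 = 1/(20745/2) + 41606 = 2/20745 + 41606 = 863116472/20745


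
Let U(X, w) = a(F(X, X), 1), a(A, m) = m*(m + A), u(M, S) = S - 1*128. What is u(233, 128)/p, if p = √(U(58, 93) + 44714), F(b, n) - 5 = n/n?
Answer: 0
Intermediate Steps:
F(b, n) = 6 (F(b, n) = 5 + n/n = 5 + 1 = 6)
u(M, S) = -128 + S (u(M, S) = S - 128 = -128 + S)
a(A, m) = m*(A + m)
U(X, w) = 7 (U(X, w) = 1*(6 + 1) = 1*7 = 7)
p = 3*√4969 (p = √(7 + 44714) = √44721 = 3*√4969 ≈ 211.47)
u(233, 128)/p = (-128 + 128)/((3*√4969)) = 0*(√4969/14907) = 0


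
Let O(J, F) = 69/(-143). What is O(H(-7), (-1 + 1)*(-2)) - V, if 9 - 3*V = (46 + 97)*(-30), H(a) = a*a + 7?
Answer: -204988/143 ≈ -1433.5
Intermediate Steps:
H(a) = 7 + a² (H(a) = a² + 7 = 7 + a²)
O(J, F) = -69/143 (O(J, F) = 69*(-1/143) = -69/143)
V = 1433 (V = 3 - (46 + 97)*(-30)/3 = 3 - 143*(-30)/3 = 3 - ⅓*(-4290) = 3 + 1430 = 1433)
O(H(-7), (-1 + 1)*(-2)) - V = -69/143 - 1*1433 = -69/143 - 1433 = -204988/143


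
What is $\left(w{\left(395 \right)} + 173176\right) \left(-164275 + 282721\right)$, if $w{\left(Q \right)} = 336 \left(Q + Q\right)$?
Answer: $51952310736$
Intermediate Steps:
$w{\left(Q \right)} = 672 Q$ ($w{\left(Q \right)} = 336 \cdot 2 Q = 672 Q$)
$\left(w{\left(395 \right)} + 173176\right) \left(-164275 + 282721\right) = \left(672 \cdot 395 + 173176\right) \left(-164275 + 282721\right) = \left(265440 + 173176\right) 118446 = 438616 \cdot 118446 = 51952310736$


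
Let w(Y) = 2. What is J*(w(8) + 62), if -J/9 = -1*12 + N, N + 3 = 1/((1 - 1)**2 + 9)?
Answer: 8576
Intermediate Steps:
N = -26/9 (N = -3 + 1/((1 - 1)**2 + 9) = -3 + 1/(0**2 + 9) = -3 + 1/(0 + 9) = -3 + 1/9 = -26/9 ≈ -2.8889)
J = 134 (J = -9*(-1*12 - 26/9) = -9*(-12 - 26/9) = -9*(-134/9) = 134)
J*(w(8) + 62) = 134*(2 + 62) = 134*64 = 8576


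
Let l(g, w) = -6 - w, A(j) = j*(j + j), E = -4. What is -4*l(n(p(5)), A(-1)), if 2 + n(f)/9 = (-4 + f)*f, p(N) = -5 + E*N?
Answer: 32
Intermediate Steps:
A(j) = 2*j² (A(j) = j*(2*j) = 2*j²)
p(N) = -5 - 4*N
n(f) = -18 + 9*f*(-4 + f) (n(f) = -18 + 9*((-4 + f)*f) = -18 + 9*(f*(-4 + f)) = -18 + 9*f*(-4 + f))
-4*l(n(p(5)), A(-1)) = -4*(-6 - 2*(-1)²) = -4*(-6 - 2) = -4*(-8) = 32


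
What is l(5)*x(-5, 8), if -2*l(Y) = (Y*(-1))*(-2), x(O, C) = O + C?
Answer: -15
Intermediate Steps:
x(O, C) = C + O
l(Y) = -Y (l(Y) = -Y*(-1)*(-2)/2 = -(-Y)*(-2)/2 = -Y)
l(5)*x(-5, 8) = (-1*5)*(8 - 5) = -5*3 = -15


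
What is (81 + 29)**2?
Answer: 12100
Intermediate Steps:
(81 + 29)**2 = 110**2 = 12100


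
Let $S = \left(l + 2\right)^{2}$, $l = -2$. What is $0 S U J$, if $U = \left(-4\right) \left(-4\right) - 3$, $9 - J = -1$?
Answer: $0$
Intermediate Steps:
$J = 10$ ($J = 9 - -1 = 9 + 1 = 10$)
$U = 13$ ($U = 16 - 3 = 13$)
$S = 0$ ($S = \left(-2 + 2\right)^{2} = 0^{2} = 0$)
$0 S U J = 0 \cdot 0 \cdot 13 \cdot 10 = 0 \cdot 13 \cdot 10 = 0 \cdot 10 = 0$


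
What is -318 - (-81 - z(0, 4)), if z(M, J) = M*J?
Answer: -237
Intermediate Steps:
z(M, J) = J*M
-318 - (-81 - z(0, 4)) = -318 - (-81 - 4*0) = -318 - (-81 - 1*0) = -318 - (-81 + 0) = -318 - 1*(-81) = -318 + 81 = -237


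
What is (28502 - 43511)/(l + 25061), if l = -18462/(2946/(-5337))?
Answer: -7369419/28726900 ≈ -0.25653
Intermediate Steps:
l = 16421949/491 (l = -18462/(2946*(-1/5337)) = -18462/(-982/1779) = -18462*(-1779/982) = 16421949/491 ≈ 33446.)
(28502 - 43511)/(l + 25061) = (28502 - 43511)/(16421949/491 + 25061) = -15009/28726900/491 = -15009*491/28726900 = -7369419/28726900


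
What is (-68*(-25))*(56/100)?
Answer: 952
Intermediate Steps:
(-68*(-25))*(56/100) = 1700*(56*(1/100)) = 1700*(14/25) = 952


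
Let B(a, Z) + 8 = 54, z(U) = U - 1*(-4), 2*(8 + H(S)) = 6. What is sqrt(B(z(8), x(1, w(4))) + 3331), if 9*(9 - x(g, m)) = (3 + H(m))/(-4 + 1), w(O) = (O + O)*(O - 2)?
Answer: sqrt(3377) ≈ 58.112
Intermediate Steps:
H(S) = -5 (H(S) = -8 + (1/2)*6 = -8 + 3 = -5)
w(O) = 2*O*(-2 + O) (w(O) = (2*O)*(-2 + O) = 2*O*(-2 + O))
x(g, m) = 241/27 (x(g, m) = 9 - (3 - 5)/(9*(-4 + 1)) = 9 - (-2)/(9*(-3)) = 9 - (-2)*(-1)/(9*3) = 9 - 1/9*2/3 = 9 - 2/27 = 241/27)
z(U) = 4 + U (z(U) = U + 4 = 4 + U)
B(a, Z) = 46 (B(a, Z) = -8 + 54 = 46)
sqrt(B(z(8), x(1, w(4))) + 3331) = sqrt(46 + 3331) = sqrt(3377)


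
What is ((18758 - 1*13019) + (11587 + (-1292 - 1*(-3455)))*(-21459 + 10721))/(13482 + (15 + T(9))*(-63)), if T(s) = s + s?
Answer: -147641761/11403 ≈ -12948.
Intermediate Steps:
T(s) = 2*s
((18758 - 1*13019) + (11587 + (-1292 - 1*(-3455)))*(-21459 + 10721))/(13482 + (15 + T(9))*(-63)) = ((18758 - 1*13019) + (11587 + (-1292 - 1*(-3455)))*(-21459 + 10721))/(13482 + (15 + 2*9)*(-63)) = ((18758 - 13019) + (11587 + (-1292 + 3455))*(-10738))/(13482 + (15 + 18)*(-63)) = (5739 + (11587 + 2163)*(-10738))/(13482 + 33*(-63)) = (5739 + 13750*(-10738))/(13482 - 2079) = (5739 - 147647500)/11403 = -147641761*1/11403 = -147641761/11403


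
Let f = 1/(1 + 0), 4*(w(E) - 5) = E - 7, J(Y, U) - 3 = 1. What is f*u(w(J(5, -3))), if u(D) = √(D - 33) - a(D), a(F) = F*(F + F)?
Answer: -289/8 + I*√115/2 ≈ -36.125 + 5.3619*I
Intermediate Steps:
J(Y, U) = 4 (J(Y, U) = 3 + 1 = 4)
a(F) = 2*F² (a(F) = F*(2*F) = 2*F²)
w(E) = 13/4 + E/4 (w(E) = 5 + (E - 7)/4 = 5 + (-7 + E)/4 = 5 + (-7/4 + E/4) = 13/4 + E/4)
f = 1 (f = 1/1 = 1)
u(D) = √(-33 + D) - 2*D² (u(D) = √(D - 33) - 2*D² = √(-33 + D) - 2*D²)
f*u(w(J(5, -3))) = 1*(√(-33 + (13/4 + (¼)*4)) - 2*(13/4 + (¼)*4)²) = 1*(√(-33 + (13/4 + 1)) - 2*(13/4 + 1)²) = 1*(√(-33 + 17/4) - 2*(17/4)²) = 1*(√(-115/4) - 2*289/16) = 1*(I*√115/2 - 289/8) = 1*(-289/8 + I*√115/2) = -289/8 + I*√115/2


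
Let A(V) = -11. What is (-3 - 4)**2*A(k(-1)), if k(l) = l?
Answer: -539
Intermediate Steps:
(-3 - 4)**2*A(k(-1)) = (-3 - 4)**2*(-11) = (-7)**2*(-11) = 49*(-11) = -539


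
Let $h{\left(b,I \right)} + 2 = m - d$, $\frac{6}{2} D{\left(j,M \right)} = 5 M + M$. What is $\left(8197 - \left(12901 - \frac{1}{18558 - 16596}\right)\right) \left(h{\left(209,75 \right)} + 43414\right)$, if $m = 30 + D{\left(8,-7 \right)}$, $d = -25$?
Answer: $- \frac{401038469891}{1962} \approx -2.044 \cdot 10^{8}$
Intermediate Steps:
$D{\left(j,M \right)} = 2 M$ ($D{\left(j,M \right)} = \frac{5 M + M}{3} = \frac{6 M}{3} = 2 M$)
$m = 16$ ($m = 30 + 2 \left(-7\right) = 30 - 14 = 16$)
$h{\left(b,I \right)} = 39$ ($h{\left(b,I \right)} = -2 + \left(16 - -25\right) = -2 + \left(16 + 25\right) = -2 + 41 = 39$)
$\left(8197 - \left(12901 - \frac{1}{18558 - 16596}\right)\right) \left(h{\left(209,75 \right)} + 43414\right) = \left(8197 - \left(12901 - \frac{1}{18558 - 16596}\right)\right) \left(39 + 43414\right) = \left(8197 - \left(12901 - \frac{1}{1962}\right)\right) 43453 = \left(8197 + \left(-12901 + \frac{1}{1962}\right)\right) 43453 = \left(8197 - \frac{25311761}{1962}\right) 43453 = \left(- \frac{9229247}{1962}\right) 43453 = - \frac{401038469891}{1962}$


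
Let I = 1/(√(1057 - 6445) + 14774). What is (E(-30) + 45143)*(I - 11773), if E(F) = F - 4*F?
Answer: -58119175972427117/109138232 - 45233*I*√1347/109138232 ≈ -5.3253e+8 - 0.015211*I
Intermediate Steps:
E(F) = -3*F
I = 1/(14774 + 2*I*√1347) (I = 1/(√(-5388) + 14774) = 1/(2*I*√1347 + 14774) = 1/(14774 + 2*I*√1347) ≈ 6.7685e-5 - 3.363e-7*I)
(E(-30) + 45143)*(I - 11773) = (-3*(-30) + 45143)*((7387/109138232 - I*√1347/109138232) - 11773) = (90 + 45143)*(-1284884397949/109138232 - I*√1347/109138232) = 45233*(-1284884397949/109138232 - I*√1347/109138232) = -58119175972427117/109138232 - 45233*I*√1347/109138232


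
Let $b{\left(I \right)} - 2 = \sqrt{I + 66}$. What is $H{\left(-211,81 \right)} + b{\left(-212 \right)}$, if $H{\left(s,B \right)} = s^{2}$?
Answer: $44523 + i \sqrt{146} \approx 44523.0 + 12.083 i$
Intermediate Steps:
$b{\left(I \right)} = 2 + \sqrt{66 + I}$ ($b{\left(I \right)} = 2 + \sqrt{I + 66} = 2 + \sqrt{66 + I}$)
$H{\left(-211,81 \right)} + b{\left(-212 \right)} = \left(-211\right)^{2} + \left(2 + \sqrt{66 - 212}\right) = 44521 + \left(2 + \sqrt{-146}\right) = 44521 + \left(2 + i \sqrt{146}\right) = 44523 + i \sqrt{146}$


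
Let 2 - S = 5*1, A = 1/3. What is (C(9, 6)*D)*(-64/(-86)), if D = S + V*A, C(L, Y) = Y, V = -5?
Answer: -896/43 ≈ -20.837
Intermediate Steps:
A = ⅓ ≈ 0.33333
S = -3 (S = 2 - 5 = -3)
D = -14/3 (D = -3 - 5*⅓ = -3 - 5/3 = -14/3 ≈ -4.6667)
(C(9, 6)*D)*(-64/(-86)) = (6*(-14/3))*(-64/(-86)) = -(-1792)*(-1)/86 = -28*32/43 = -896/43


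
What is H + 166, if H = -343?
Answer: -177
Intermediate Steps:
H + 166 = -343 + 166 = -177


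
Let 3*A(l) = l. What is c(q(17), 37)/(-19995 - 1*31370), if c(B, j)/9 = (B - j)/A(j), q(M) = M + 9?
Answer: 297/1900505 ≈ 0.00015627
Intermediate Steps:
q(M) = 9 + M
A(l) = l/3
c(B, j) = 27*(B - j)/j (c(B, j) = 9*((B - j)/((j/3))) = 9*((B - j)*(3/j)) = 9*(3*(B - j)/j) = 27*(B - j)/j)
c(q(17), 37)/(-19995 - 1*31370) = (-27 + 27*(9 + 17)/37)/(-19995 - 1*31370) = (-27 + 27*26*(1/37))/(-19995 - 31370) = (-27 + 702/37)/(-51365) = -297/37*(-1/51365) = 297/1900505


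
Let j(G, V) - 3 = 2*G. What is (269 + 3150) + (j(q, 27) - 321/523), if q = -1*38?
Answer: 1749637/523 ≈ 3345.4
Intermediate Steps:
q = -38
j(G, V) = 3 + 2*G
(269 + 3150) + (j(q, 27) - 321/523) = (269 + 3150) + ((3 + 2*(-38)) - 321/523) = 3419 + ((3 - 76) - 321*1/523) = 3419 + (-73 - 321/523) = 3419 - 38500/523 = 1749637/523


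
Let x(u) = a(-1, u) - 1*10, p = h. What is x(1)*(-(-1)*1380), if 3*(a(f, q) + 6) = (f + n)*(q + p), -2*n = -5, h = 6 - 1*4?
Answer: -20010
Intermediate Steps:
h = 2 (h = 6 - 4 = 2)
n = 5/2 (n = -½*(-5) = 5/2 ≈ 2.5000)
p = 2
a(f, q) = -6 + (2 + q)*(5/2 + f)/3 (a(f, q) = -6 + ((f + 5/2)*(q + 2))/3 = -6 + ((5/2 + f)*(2 + q))/3 = -6 + ((2 + q)*(5/2 + f))/3 = -6 + (2 + q)*(5/2 + f)/3)
x(u) = -15 + u/2 (x(u) = (-13/3 + (⅔)*(-1) + 5*u/6 + (⅓)*(-1)*u) - 1*10 = (-13/3 - ⅔ + 5*u/6 - u/3) - 10 = (-5 + u/2) - 10 = -15 + u/2)
x(1)*(-(-1)*1380) = (-15 + (½)*1)*(-(-1)*1380) = (-15 + ½)*(-1*(-1380)) = -29/2*1380 = -20010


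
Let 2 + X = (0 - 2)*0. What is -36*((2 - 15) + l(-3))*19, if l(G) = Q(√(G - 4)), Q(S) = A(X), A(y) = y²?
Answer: 6156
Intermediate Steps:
X = -2 (X = -2 + (0 - 2)*0 = -2 - 2*0 = -2 + 0 = -2)
Q(S) = 4 (Q(S) = (-2)² = 4)
l(G) = 4
-36*((2 - 15) + l(-3))*19 = -36*((2 - 15) + 4)*19 = -36*(-13 + 4)*19 = -36*(-9)*19 = 324*19 = 6156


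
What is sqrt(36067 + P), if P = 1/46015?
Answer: sqrt(76367552621090)/46015 ≈ 189.91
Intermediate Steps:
P = 1/46015 ≈ 2.1732e-5
sqrt(36067 + P) = sqrt(36067 + 1/46015) = sqrt(1659623006/46015) = sqrt(76367552621090)/46015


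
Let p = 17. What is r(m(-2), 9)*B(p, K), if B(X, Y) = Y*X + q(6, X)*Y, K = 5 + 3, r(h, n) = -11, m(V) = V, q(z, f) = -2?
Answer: -1320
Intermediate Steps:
K = 8
B(X, Y) = -2*Y + X*Y (B(X, Y) = Y*X - 2*Y = X*Y - 2*Y = -2*Y + X*Y)
r(m(-2), 9)*B(p, K) = -88*(-2 + 17) = -88*15 = -11*120 = -1320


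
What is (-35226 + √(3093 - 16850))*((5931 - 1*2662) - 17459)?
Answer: 499856940 - 14190*I*√13757 ≈ 4.9986e+8 - 1.6643e+6*I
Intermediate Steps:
(-35226 + √(3093 - 16850))*((5931 - 1*2662) - 17459) = (-35226 + √(-13757))*((5931 - 2662) - 17459) = (-35226 + I*√13757)*(3269 - 17459) = (-35226 + I*√13757)*(-14190) = 499856940 - 14190*I*√13757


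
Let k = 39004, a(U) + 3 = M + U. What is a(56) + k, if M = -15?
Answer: 39042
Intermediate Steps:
a(U) = -18 + U (a(U) = -3 + (-15 + U) = -18 + U)
a(56) + k = (-18 + 56) + 39004 = 38 + 39004 = 39042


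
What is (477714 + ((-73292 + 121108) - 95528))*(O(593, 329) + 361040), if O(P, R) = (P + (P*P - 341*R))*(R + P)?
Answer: 95327102959812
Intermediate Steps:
O(P, R) = (P + R)*(P + P² - 341*R) (O(P, R) = (P + (P² - 341*R))*(P + R) = (P + P² - 341*R)*(P + R) = (P + R)*(P + P² - 341*R))
(477714 + ((-73292 + 121108) - 95528))*(O(593, 329) + 361040) = (477714 + ((-73292 + 121108) - 95528))*((593² + 593³ - 341*329² + 329*593² - 340*593*329) + 361040) = (477714 + (47816 - 95528))*((351649 + 208527857 - 341*108241 + 329*351649 - 66332980) + 361040) = (477714 - 47712)*((351649 + 208527857 - 36910181 + 115692521 - 66332980) + 361040) = 430002*(221328866 + 361040) = 430002*221689906 = 95327102959812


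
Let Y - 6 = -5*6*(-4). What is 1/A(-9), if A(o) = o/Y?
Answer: -14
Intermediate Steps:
Y = 126 (Y = 6 - 5*6*(-4) = 6 - 30*(-4) = 6 + 120 = 126)
A(o) = o/126
1/A(-9) = 1/((1/126)*(-9)) = 1/(-1/14) = -14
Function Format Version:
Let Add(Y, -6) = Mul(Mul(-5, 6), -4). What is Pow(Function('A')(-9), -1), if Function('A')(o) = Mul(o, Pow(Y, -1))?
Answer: -14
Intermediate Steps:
Y = 126 (Y = Add(6, Mul(Mul(-5, 6), -4)) = Add(6, Mul(-30, -4)) = Add(6, 120) = 126)
Function('A')(o) = Mul(Rational(1, 126), o) (Function('A')(o) = Mul(o, Pow(126, -1)) = Mul(o, Rational(1, 126)) = Mul(Rational(1, 126), o))
Pow(Function('A')(-9), -1) = Pow(Mul(Rational(1, 126), -9), -1) = Pow(Rational(-1, 14), -1) = -14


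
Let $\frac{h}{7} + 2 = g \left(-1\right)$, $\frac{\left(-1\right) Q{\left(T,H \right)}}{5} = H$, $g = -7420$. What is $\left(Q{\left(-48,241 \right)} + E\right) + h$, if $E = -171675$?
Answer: $-120954$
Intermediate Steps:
$Q{\left(T,H \right)} = - 5 H$
$h = 51926$ ($h = -14 + 7 \left(\left(-7420\right) \left(-1\right)\right) = -14 + 7 \cdot 7420 = -14 + 51940 = 51926$)
$\left(Q{\left(-48,241 \right)} + E\right) + h = \left(\left(-5\right) 241 - 171675\right) + 51926 = \left(-1205 - 171675\right) + 51926 = -172880 + 51926 = -120954$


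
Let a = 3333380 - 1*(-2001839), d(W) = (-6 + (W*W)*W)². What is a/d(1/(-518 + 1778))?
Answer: 21348900923647921344000000/144054149065531488001 ≈ 1.4820e+5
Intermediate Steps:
d(W) = (-6 + W³)² (d(W) = (-6 + W²*W)² = (-6 + W³)²)
a = 5335219 (a = 3333380 + 2001839 = 5335219)
a/d(1/(-518 + 1778)) = 5335219/((-6 + (1/(-518 + 1778))³)²) = 5335219/((-6 + (1/1260)³)²) = 5335219/((-6 + 1/2000376000)²) = 5335219/((-12002255999/2000376000)²) = 5335219/(144054149065531488001/4001504141376000000) = 5335219*(4001504141376000000/144054149065531488001) = 21348900923647921344000000/144054149065531488001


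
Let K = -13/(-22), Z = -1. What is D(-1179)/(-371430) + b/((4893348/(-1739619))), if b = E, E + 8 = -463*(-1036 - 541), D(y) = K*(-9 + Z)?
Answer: -172985809011093493/666429957468 ≈ -2.5957e+5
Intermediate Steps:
K = 13/22 (K = -13*(-1/22) = 13/22 ≈ 0.59091)
D(y) = -65/11 (D(y) = 13*(-9 - 1)/22 = (13/22)*(-10) = -65/11)
E = 730143 (E = -8 - 463*(-1036 - 541) = -8 - 463*(-1577) = -8 + 730151 = 730143)
b = 730143
D(-1179)/(-371430) + b/((4893348/(-1739619))) = -65/11/(-371430) + 730143/((4893348/(-1739619))) = -65/11*(-1/371430) + 730143/((4893348*(-1/1739619))) = 13/817146 + 730143/(-1631116/579873) = 13/817146 + 730143*(-579873/1631116) = 13/817146 - 423390211839/1631116 = -172985809011093493/666429957468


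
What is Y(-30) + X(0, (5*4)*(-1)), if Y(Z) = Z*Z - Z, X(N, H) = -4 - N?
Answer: 926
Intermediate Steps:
Y(Z) = Z**2 - Z
Y(-30) + X(0, (5*4)*(-1)) = -30*(-1 - 30) + (-4 - 1*0) = -30*(-31) + (-4 + 0) = 930 - 4 = 926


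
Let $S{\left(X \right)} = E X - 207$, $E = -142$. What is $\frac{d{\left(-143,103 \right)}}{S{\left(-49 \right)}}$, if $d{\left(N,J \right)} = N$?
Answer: $- \frac{143}{6751} \approx -0.021182$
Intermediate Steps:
$S{\left(X \right)} = -207 - 142 X$ ($S{\left(X \right)} = - 142 X - 207 = -207 - 142 X$)
$\frac{d{\left(-143,103 \right)}}{S{\left(-49 \right)}} = - \frac{143}{-207 - -6958} = - \frac{143}{-207 + 6958} = - \frac{143}{6751}$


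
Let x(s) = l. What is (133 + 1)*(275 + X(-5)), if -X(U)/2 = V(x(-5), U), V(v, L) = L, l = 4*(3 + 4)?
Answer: 38190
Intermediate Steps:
l = 28 (l = 4*7 = 28)
x(s) = 28
X(U) = -2*U
(133 + 1)*(275 + X(-5)) = (133 + 1)*(275 - 2*(-5)) = 134*(275 + 10) = 134*285 = 38190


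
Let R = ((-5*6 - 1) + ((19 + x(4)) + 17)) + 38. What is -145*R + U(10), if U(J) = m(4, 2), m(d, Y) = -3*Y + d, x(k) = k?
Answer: -6817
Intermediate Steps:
m(d, Y) = d - 3*Y
U(J) = -2 (U(J) = 4 - 3*2 = 4 - 6 = -2)
R = 47 (R = ((-5*6 - 1) + ((19 + 4) + 17)) + 38 = ((-30 - 1) + (23 + 17)) + 38 = (-31 + 40) + 38 = 9 + 38 = 47)
-145*R + U(10) = -145*47 - 2 = -6815 - 2 = -6817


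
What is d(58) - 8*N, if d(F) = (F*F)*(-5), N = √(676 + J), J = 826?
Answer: -16820 - 8*√1502 ≈ -17130.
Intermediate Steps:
N = √1502 (N = √(676 + 826) = √1502 ≈ 38.756)
d(F) = -5*F² (d(F) = F²*(-5) = -5*F²)
d(58) - 8*N = -5*58² - 8*√1502 = -5*3364 - 8*√1502 = -16820 - 8*√1502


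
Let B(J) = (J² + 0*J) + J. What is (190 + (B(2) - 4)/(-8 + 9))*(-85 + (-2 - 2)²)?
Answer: -13248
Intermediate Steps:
B(J) = J + J² (B(J) = (J² + 0) + J = J² + J = J + J²)
(190 + (B(2) - 4)/(-8 + 9))*(-85 + (-2 - 2)²) = (190 + (2*(1 + 2) - 4)/(-8 + 9))*(-85 + (-2 - 2)²) = (190 + (2*3 - 4)/1)*(-85 + (-4)²) = (190 + (6 - 4)*1)*(-85 + 16) = (190 + 2*1)*(-69) = (190 + 2)*(-69) = 192*(-69) = -13248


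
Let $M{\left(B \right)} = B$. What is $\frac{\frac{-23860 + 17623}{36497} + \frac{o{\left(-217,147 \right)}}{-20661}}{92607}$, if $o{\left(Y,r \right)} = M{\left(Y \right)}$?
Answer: $- \frac{120942808}{69831652725819} \approx -1.7319 \cdot 10^{-6}$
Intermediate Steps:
$o{\left(Y,r \right)} = Y$
$\frac{\frac{-23860 + 17623}{36497} + \frac{o{\left(-217,147 \right)}}{-20661}}{92607} = \frac{\frac{-23860 + 17623}{36497} - \frac{217}{-20661}}{92607} = \left(\left(-6237\right) \frac{1}{36497} - - \frac{217}{20661}\right) \frac{1}{92607} = \left(- \frac{6237}{36497} + \frac{217}{20661}\right) \frac{1}{92607} = \left(- \frac{120942808}{754064517}\right) \frac{1}{92607} = - \frac{120942808}{69831652725819}$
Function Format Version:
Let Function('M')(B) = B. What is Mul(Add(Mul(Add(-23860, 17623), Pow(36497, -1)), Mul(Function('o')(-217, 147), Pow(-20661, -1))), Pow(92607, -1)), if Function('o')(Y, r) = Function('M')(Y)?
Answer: Rational(-120942808, 69831652725819) ≈ -1.7319e-6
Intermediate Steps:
Function('o')(Y, r) = Y
Mul(Add(Mul(Add(-23860, 17623), Pow(36497, -1)), Mul(Function('o')(-217, 147), Pow(-20661, -1))), Pow(92607, -1)) = Mul(Add(Mul(Add(-23860, 17623), Pow(36497, -1)), Mul(-217, Pow(-20661, -1))), Pow(92607, -1)) = Mul(Add(Mul(-6237, Rational(1, 36497)), Mul(-217, Rational(-1, 20661))), Rational(1, 92607)) = Mul(Add(Rational(-6237, 36497), Rational(217, 20661)), Rational(1, 92607)) = Mul(Rational(-120942808, 754064517), Rational(1, 92607)) = Rational(-120942808, 69831652725819)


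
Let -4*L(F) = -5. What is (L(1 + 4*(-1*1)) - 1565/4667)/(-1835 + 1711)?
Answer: -17075/2314832 ≈ -0.0073763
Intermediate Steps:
L(F) = 5/4 (L(F) = -¼*(-5) = 5/4)
(L(1 + 4*(-1*1)) - 1565/4667)/(-1835 + 1711) = (5/4 - 1565/4667)/(-1835 + 1711) = (5/4 - 1565*1/4667)/(-124) = (5/4 - 1565/4667)*(-1/124) = (17075/18668)*(-1/124) = -17075/2314832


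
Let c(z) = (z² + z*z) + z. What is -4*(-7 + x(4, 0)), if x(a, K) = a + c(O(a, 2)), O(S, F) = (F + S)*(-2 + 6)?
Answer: -4692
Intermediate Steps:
O(S, F) = 4*F + 4*S (O(S, F) = (F + S)*4 = 4*F + 4*S)
c(z) = z + 2*z² (c(z) = (z² + z²) + z = 2*z² + z = z + 2*z²)
x(a, K) = a + (8 + 4*a)*(17 + 8*a) (x(a, K) = a + (4*2 + 4*a)*(1 + 2*(4*2 + 4*a)) = a + (8 + 4*a)*(1 + 2*(8 + 4*a)) = a + (8 + 4*a)*(1 + (16 + 8*a)) = a + (8 + 4*a)*(17 + 8*a))
-4*(-7 + x(4, 0)) = -4*(-7 + (136 + 32*4² + 133*4)) = -4*(-7 + (136 + 32*16 + 532)) = -4*(-7 + (136 + 512 + 532)) = -4*(-7 + 1180) = -4*1173 = -4692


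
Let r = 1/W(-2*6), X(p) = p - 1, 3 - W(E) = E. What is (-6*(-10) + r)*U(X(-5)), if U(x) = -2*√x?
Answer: -1802*I*√6/15 ≈ -294.27*I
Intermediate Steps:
W(E) = 3 - E
X(p) = -1 + p
r = 1/15 (r = 1/(3 - (-2)*6) = 1/(3 - 1*(-12)) = 1/(3 + 12) = 1/15 ≈ 0.066667)
(-6*(-10) + r)*U(X(-5)) = (-6*(-10) + 1/15)*(-2*√(-1 - 5)) = (60 + 1/15)*(-2*I*√6) = 901*(-2*I*√6)/15 = -1802*I*√6/15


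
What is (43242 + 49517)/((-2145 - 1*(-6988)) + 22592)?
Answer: 92759/27435 ≈ 3.3810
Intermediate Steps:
(43242 + 49517)/((-2145 - 1*(-6988)) + 22592) = 92759/((-2145 + 6988) + 22592) = 92759/(4843 + 22592) = 92759/27435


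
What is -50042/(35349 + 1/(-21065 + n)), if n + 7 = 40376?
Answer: -966010768/682377097 ≈ -1.4157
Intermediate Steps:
n = 40369 (n = -7 + 40376 = 40369)
-50042/(35349 + 1/(-21065 + n)) = -50042/(35349 + 1/(-21065 + 40369)) = -50042/(35349 + 1/19304) = -50042/682377097/19304 = -50042*19304/682377097 = -966010768/682377097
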